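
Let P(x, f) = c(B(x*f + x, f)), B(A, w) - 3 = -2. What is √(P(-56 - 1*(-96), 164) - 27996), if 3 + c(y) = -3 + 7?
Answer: I*√27995 ≈ 167.32*I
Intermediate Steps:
B(A, w) = 1 (B(A, w) = 3 - 2 = 1)
c(y) = 1 (c(y) = -3 + (-3 + 7) = -3 + 4 = 1)
P(x, f) = 1
√(P(-56 - 1*(-96), 164) - 27996) = √(1 - 27996) = √(-27995) = I*√27995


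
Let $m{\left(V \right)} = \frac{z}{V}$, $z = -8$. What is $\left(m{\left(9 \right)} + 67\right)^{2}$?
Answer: $\frac{354025}{81} \approx 4370.7$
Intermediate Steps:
$m{\left(V \right)} = - \frac{8}{V}$
$\left(m{\left(9 \right)} + 67\right)^{2} = \left(- \frac{8}{9} + 67\right)^{2} = \left(\frac{595}{9}\right)^{2} = \frac{354025}{81}$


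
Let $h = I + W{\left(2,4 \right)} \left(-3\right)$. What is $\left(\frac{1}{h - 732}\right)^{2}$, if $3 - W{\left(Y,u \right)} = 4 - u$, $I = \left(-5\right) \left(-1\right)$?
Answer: $\frac{1}{541696} \approx 1.8461 \cdot 10^{-6}$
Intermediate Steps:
$I = 5$
$W{\left(Y,u \right)} = -1 + u$ ($W{\left(Y,u \right)} = 3 - \left(4 - u\right) = 3 + \left(-4 + u\right) = -1 + u$)
$h = -4$ ($h = 5 + \left(-1 + 4\right) \left(-3\right) = 5 + 3 \left(-3\right) = 5 - 9 = -4$)
$\left(\frac{1}{h - 732}\right)^{2} = \left(\frac{1}{-4 - 732}\right)^{2} = \left(\frac{1}{-736}\right)^{2} = \left(- \frac{1}{736}\right)^{2} = \frac{1}{541696}$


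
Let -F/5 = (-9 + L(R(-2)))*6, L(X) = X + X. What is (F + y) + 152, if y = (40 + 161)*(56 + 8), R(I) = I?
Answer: 13406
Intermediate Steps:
L(X) = 2*X
y = 12864 (y = 201*64 = 12864)
F = 390 (F = -5*(-9 + 2*(-2))*6 = -5*(-9 - 4)*6 = -(-65)*6 = -5*(-78) = 390)
(F + y) + 152 = (390 + 12864) + 152 = 13254 + 152 = 13406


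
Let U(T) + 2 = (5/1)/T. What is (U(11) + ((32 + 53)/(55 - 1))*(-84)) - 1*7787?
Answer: -784156/99 ≈ -7920.8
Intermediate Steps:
U(T) = -2 + 5/T (U(T) = -2 + (5/1)/T = -2 + (5*1)/T = -2 + 5/T)
(U(11) + ((32 + 53)/(55 - 1))*(-84)) - 1*7787 = ((-2 + 5/11) + ((32 + 53)/(55 - 1))*(-84)) - 1*7787 = ((-2 + 5*(1/11)) + (85/54)*(-84)) - 7787 = ((-2 + 5/11) + (85*(1/54))*(-84)) - 7787 = (-17/11 + (85/54)*(-84)) - 7787 = (-17/11 - 1190/9) - 7787 = -13243/99 - 7787 = -784156/99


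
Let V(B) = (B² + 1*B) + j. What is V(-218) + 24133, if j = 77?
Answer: 71516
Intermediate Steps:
V(B) = 77 + B + B² (V(B) = (B² + 1*B) + 77 = (B² + B) + 77 = (B + B²) + 77 = 77 + B + B²)
V(-218) + 24133 = (77 - 218 + (-218)²) + 24133 = (77 - 218 + 47524) + 24133 = 47383 + 24133 = 71516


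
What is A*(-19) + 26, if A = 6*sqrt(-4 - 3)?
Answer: 26 - 114*I*sqrt(7) ≈ 26.0 - 301.62*I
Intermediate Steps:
A = 6*I*sqrt(7) (A = 6*sqrt(-7) = 6*(I*sqrt(7)) = 6*I*sqrt(7) ≈ 15.875*I)
A*(-19) + 26 = (6*I*sqrt(7))*(-19) + 26 = -114*I*sqrt(7) + 26 = 26 - 114*I*sqrt(7)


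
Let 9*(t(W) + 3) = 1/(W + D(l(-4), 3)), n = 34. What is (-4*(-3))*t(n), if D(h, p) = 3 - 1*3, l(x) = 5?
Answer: -1834/51 ≈ -35.961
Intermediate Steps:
D(h, p) = 0 (D(h, p) = 3 - 3 = 0)
t(W) = -3 + 1/(9*W) (t(W) = -3 + 1/(9*(W + 0)) = -3 + 1/(9*W))
(-4*(-3))*t(n) = (-4*(-3))*(-3 + (⅑)/34) = 12*(-3 + (⅑)*(1/34)) = 12*(-3 + 1/306) = 12*(-917/306) = -1834/51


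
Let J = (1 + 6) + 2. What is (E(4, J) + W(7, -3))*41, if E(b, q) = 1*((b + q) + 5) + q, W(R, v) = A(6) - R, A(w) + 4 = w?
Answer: 902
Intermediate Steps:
A(w) = -4 + w
W(R, v) = 2 - R (W(R, v) = (-4 + 6) - R = 2 - R)
J = 9 (J = 7 + 2 = 9)
E(b, q) = 5 + b + 2*q (E(b, q) = 1*(5 + b + q) + q = (5 + b + q) + q = 5 + b + 2*q)
(E(4, J) + W(7, -3))*41 = ((5 + 4 + 2*9) + (2 - 1*7))*41 = ((5 + 4 + 18) + (2 - 7))*41 = (27 - 5)*41 = 22*41 = 902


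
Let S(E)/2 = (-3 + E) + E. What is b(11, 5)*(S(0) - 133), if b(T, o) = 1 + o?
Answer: -834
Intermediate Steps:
S(E) = -6 + 4*E (S(E) = 2*((-3 + E) + E) = 2*(-3 + 2*E) = -6 + 4*E)
b(11, 5)*(S(0) - 133) = (1 + 5)*((-6 + 4*0) - 133) = 6*((-6 + 0) - 133) = 6*(-6 - 133) = 6*(-139) = -834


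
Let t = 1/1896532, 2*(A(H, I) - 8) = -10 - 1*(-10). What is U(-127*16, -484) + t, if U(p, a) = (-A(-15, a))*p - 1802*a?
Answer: 1684924545569/1896532 ≈ 8.8842e+5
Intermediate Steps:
A(H, I) = 8 (A(H, I) = 8 + (-10 - 1*(-10))/2 = 8 + (-10 + 10)/2 = 8 + (½)*0 = 8 + 0 = 8)
t = 1/1896532 ≈ 5.2728e-7
U(p, a) = -1802*a - 8*p (U(p, a) = (-1*8)*p - 1802*a = -8*p - 1802*a = -1802*a - 8*p)
U(-127*16, -484) + t = (-1802*(-484) - (-1016)*16) + 1/1896532 = (872168 - 8*(-2032)) + 1/1896532 = (872168 + 16256) + 1/1896532 = 888424 + 1/1896532 = 1684924545569/1896532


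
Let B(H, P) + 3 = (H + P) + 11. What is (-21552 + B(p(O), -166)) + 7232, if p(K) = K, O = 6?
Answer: -14472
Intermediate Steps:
B(H, P) = 8 + H + P (B(H, P) = -3 + ((H + P) + 11) = -3 + (11 + H + P) = 8 + H + P)
(-21552 + B(p(O), -166)) + 7232 = (-21552 + (8 + 6 - 166)) + 7232 = (-21552 - 152) + 7232 = -21704 + 7232 = -14472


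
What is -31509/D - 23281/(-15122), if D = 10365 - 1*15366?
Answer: 197635793/25208374 ≈ 7.8401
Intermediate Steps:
D = -5001 (D = 10365 - 15366 = -5001)
-31509/D - 23281/(-15122) = -31509/(-5001) - 23281/(-15122) = -31509*(-1/5001) - 23281*(-1/15122) = 10503/1667 + 23281/15122 = 197635793/25208374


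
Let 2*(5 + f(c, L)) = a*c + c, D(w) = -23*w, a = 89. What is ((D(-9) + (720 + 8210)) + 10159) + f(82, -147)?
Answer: 22981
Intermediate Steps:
f(c, L) = -5 + 45*c (f(c, L) = -5 + (89*c + c)/2 = -5 + (90*c)/2 = -5 + 45*c)
((D(-9) + (720 + 8210)) + 10159) + f(82, -147) = ((-23*(-9) + (720 + 8210)) + 10159) + (-5 + 45*82) = ((207 + 8930) + 10159) + (-5 + 3690) = (9137 + 10159) + 3685 = 19296 + 3685 = 22981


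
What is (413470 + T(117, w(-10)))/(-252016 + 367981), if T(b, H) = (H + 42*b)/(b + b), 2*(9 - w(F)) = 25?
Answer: 193513781/54271620 ≈ 3.5657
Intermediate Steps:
w(F) = -7/2 (w(F) = 9 - ½*25 = 9 - 25/2 = -7/2)
T(b, H) = (H + 42*b)/(2*b) (T(b, H) = (H + 42*b)/((2*b)) = (H + 42*b)*(1/(2*b)) = (H + 42*b)/(2*b))
(413470 + T(117, w(-10)))/(-252016 + 367981) = (413470 + (21 + (½)*(-7/2)/117))/(-252016 + 367981) = (413470 + (21 + (½)*(-7/2)*(1/117)))/115965 = (413470 + (21 - 7/468))*(1/115965) = (413470 + 9821/468)*(1/115965) = (193513781/468)*(1/115965) = 193513781/54271620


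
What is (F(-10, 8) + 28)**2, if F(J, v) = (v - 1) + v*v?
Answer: 9801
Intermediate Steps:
F(J, v) = -1 + v + v**2 (F(J, v) = (-1 + v) + v**2 = -1 + v + v**2)
(F(-10, 8) + 28)**2 = ((-1 + 8 + 8**2) + 28)**2 = ((-1 + 8 + 64) + 28)**2 = (71 + 28)**2 = 99**2 = 9801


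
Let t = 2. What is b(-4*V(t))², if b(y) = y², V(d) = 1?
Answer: 256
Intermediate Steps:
b(-4*V(t))² = ((-4*1)²)² = ((-4)²)² = 16² = 256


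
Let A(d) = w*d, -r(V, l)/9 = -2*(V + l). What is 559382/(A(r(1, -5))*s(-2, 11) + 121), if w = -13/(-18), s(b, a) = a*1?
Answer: -559382/451 ≈ -1240.3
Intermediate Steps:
s(b, a) = a
w = 13/18 (w = -13*(-1/18) = 13/18 ≈ 0.72222)
r(V, l) = 18*V + 18*l (r(V, l) = -(-18)*(V + l) = -9*(-2*V - 2*l) = 18*V + 18*l)
A(d) = 13*d/18
559382/(A(r(1, -5))*s(-2, 11) + 121) = 559382/((13*(18*1 + 18*(-5))/18)*11 + 121) = 559382/((13*(18 - 90)/18)*11 + 121) = 559382/(((13/18)*(-72))*11 + 121) = 559382/(-52*11 + 121) = 559382/(-572 + 121) = 559382/(-451) = 559382*(-1/451) = -559382/451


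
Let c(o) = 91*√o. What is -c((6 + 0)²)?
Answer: -546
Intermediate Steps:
-c((6 + 0)²) = -91*√((6 + 0)²) = -91*√(6²) = -91*√36 = -91*6 = -1*546 = -546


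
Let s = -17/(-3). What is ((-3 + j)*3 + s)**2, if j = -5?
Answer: 3025/9 ≈ 336.11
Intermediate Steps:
s = 17/3 (s = -17*(-1/3) = 17/3 ≈ 5.6667)
((-3 + j)*3 + s)**2 = ((-3 - 5)*3 + 17/3)**2 = (-8*3 + 17/3)**2 = (-24 + 17/3)**2 = (-55/3)**2 = 3025/9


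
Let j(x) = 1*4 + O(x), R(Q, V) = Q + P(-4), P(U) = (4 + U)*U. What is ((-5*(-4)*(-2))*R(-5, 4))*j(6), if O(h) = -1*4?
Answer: 0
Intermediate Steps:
P(U) = U*(4 + U)
O(h) = -4
R(Q, V) = Q (R(Q, V) = Q - 4*(4 - 4) = Q - 4*0 = Q + 0 = Q)
j(x) = 0 (j(x) = 1*4 - 4 = 4 - 4 = 0)
((-5*(-4)*(-2))*R(-5, 4))*j(6) = ((-5*(-4)*(-2))*(-5))*0 = ((20*(-2))*(-5))*0 = -40*(-5)*0 = 200*0 = 0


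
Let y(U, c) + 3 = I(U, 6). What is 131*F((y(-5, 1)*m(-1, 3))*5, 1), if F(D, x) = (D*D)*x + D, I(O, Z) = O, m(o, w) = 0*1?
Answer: 0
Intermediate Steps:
m(o, w) = 0
y(U, c) = -3 + U
F(D, x) = D + x*D**2 (F(D, x) = D**2*x + D = x*D**2 + D = D + x*D**2)
131*F((y(-5, 1)*m(-1, 3))*5, 1) = 131*((((-3 - 5)*0)*5)*(1 + (((-3 - 5)*0)*5)*1)) = 131*((-8*0*5)*(1 + (-8*0*5)*1)) = 131*((0*5)*(1 + (0*5)*1)) = 131*(0*(1 + 0*1)) = 131*(0*(1 + 0)) = 131*(0*1) = 131*0 = 0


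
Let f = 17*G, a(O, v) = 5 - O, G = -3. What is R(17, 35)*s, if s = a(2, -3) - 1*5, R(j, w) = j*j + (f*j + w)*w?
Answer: 57662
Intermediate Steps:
f = -51 (f = 17*(-3) = -51)
R(j, w) = j² + w*(w - 51*j) (R(j, w) = j*j + (-51*j + w)*w = j² + (w - 51*j)*w = j² + w*(w - 51*j))
s = -2 (s = (5 - 1*2) - 1*5 = (5 - 2) - 5 = 3 - 5 = -2)
R(17, 35)*s = (17² + 35² - 51*17*35)*(-2) = (289 + 1225 - 30345)*(-2) = -28831*(-2) = 57662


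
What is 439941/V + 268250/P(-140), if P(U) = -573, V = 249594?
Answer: -22233834769/47672454 ≈ -466.39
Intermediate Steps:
439941/V + 268250/P(-140) = 439941/249594 + 268250/(-573) = 439941*(1/249594) + 268250*(-1/573) = 146647/83198 - 268250/573 = -22233834769/47672454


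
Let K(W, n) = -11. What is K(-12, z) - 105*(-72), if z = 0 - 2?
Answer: 7549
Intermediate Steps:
z = -2
K(-12, z) - 105*(-72) = -11 - 105*(-72) = -11 + 7560 = 7549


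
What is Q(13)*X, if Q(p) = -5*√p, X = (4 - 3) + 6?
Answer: -35*√13 ≈ -126.19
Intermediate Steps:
X = 7 (X = 1 + 6 = 7)
Q(13)*X = -5*√13*7 = -35*√13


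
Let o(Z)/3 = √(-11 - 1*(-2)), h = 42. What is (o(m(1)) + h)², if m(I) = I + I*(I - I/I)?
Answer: 1683 + 756*I ≈ 1683.0 + 756.0*I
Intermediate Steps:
m(I) = I + I*(-1 + I) (m(I) = I + I*(I - 1*1) = I + I*(I - 1) = I + I*(-1 + I))
o(Z) = 9*I (o(Z) = 3*√(-11 - 1*(-2)) = 3*√(-11 + 2) = 3*√(-9) = 3*(3*I) = 9*I)
(o(m(1)) + h)² = (9*I + 42)² = (42 + 9*I)²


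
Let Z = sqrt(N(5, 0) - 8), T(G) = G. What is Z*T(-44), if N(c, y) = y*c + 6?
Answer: -44*I*sqrt(2) ≈ -62.225*I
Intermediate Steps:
N(c, y) = 6 + c*y (N(c, y) = c*y + 6 = 6 + c*y)
Z = I*sqrt(2) (Z = sqrt((6 + 5*0) - 8) = sqrt((6 + 0) - 8) = sqrt(6 - 8) = sqrt(-2) = I*sqrt(2) ≈ 1.4142*I)
Z*T(-44) = (I*sqrt(2))*(-44) = -44*I*sqrt(2)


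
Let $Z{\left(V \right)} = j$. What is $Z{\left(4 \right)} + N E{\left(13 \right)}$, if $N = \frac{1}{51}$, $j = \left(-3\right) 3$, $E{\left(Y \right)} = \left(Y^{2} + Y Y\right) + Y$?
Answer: $- \frac{36}{17} \approx -2.1176$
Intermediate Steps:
$E{\left(Y \right)} = Y + 2 Y^{2}$ ($E{\left(Y \right)} = \left(Y^{2} + Y^{2}\right) + Y = 2 Y^{2} + Y = Y + 2 Y^{2}$)
$j = -9$
$N = \frac{1}{51} \approx 0.019608$
$Z{\left(V \right)} = -9$
$Z{\left(4 \right)} + N E{\left(13 \right)} = -9 + \frac{13 \left(1 + 2 \cdot 13\right)}{51} = -9 + \frac{13 \left(1 + 26\right)}{51} = -9 + \frac{13 \cdot 27}{51} = -9 + \frac{1}{51} \cdot 351 = -9 + \frac{117}{17} = - \frac{36}{17}$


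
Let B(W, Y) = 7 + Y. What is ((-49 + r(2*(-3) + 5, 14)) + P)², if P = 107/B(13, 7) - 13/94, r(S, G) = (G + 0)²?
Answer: 2583892224/108241 ≈ 23872.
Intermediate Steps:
r(S, G) = G²
P = 2469/329 (P = 107/(7 + 7) - 13/94 = 107/14 - 13*1/94 = 107*(1/14) - 13/94 = 107/14 - 13/94 = 2469/329 ≈ 7.5046)
((-49 + r(2*(-3) + 5, 14)) + P)² = ((-49 + 14²) + 2469/329)² = ((-49 + 196) + 2469/329)² = (147 + 2469/329)² = (50832/329)² = 2583892224/108241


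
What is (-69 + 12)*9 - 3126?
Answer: -3639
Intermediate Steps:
(-69 + 12)*9 - 3126 = -57*9 - 3126 = -513 - 3126 = -3639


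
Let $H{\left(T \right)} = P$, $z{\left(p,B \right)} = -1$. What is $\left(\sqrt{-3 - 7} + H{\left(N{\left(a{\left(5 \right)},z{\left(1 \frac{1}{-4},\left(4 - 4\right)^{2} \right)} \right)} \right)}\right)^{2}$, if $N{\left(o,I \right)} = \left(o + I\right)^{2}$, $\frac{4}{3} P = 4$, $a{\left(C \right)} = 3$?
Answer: $\left(3 + i \sqrt{10}\right)^{2} \approx -1.0 + 18.974 i$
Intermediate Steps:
$P = 3$ ($P = \frac{3}{4} \cdot 4 = 3$)
$N{\left(o,I \right)} = \left(I + o\right)^{2}$
$H{\left(T \right)} = 3$
$\left(\sqrt{-3 - 7} + H{\left(N{\left(a{\left(5 \right)},z{\left(1 \frac{1}{-4},\left(4 - 4\right)^{2} \right)} \right)} \right)}\right)^{2} = \left(\sqrt{-3 - 7} + 3\right)^{2} = \left(\sqrt{-10} + 3\right)^{2} = \left(i \sqrt{10} + 3\right)^{2} = \left(3 + i \sqrt{10}\right)^{2}$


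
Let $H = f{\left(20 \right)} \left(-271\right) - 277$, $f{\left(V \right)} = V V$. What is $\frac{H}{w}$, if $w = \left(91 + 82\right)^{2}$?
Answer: $- \frac{108677}{29929} \approx -3.6312$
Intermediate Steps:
$f{\left(V \right)} = V^{2}$
$w = 29929$ ($w = 173^{2} = 29929$)
$H = -108677$ ($H = 20^{2} \left(-271\right) - 277 = 400 \left(-271\right) - 277 = -108400 - 277 = -108677$)
$\frac{H}{w} = - \frac{108677}{29929}$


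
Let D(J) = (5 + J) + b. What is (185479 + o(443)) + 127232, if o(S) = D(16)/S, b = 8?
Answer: 138531002/443 ≈ 3.1271e+5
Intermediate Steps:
D(J) = 13 + J (D(J) = (5 + J) + 8 = 13 + J)
o(S) = 29/S (o(S) = (13 + 16)/S = 29/S)
(185479 + o(443)) + 127232 = (185479 + 29/443) + 127232 = 82167226/443 + 127232 = 138531002/443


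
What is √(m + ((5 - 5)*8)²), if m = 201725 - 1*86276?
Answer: √115449 ≈ 339.78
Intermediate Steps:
m = 115449 (m = 201725 - 86276 = 115449)
√(m + ((5 - 5)*8)²) = √(115449 + ((5 - 5)*8)²) = √(115449 + (0*8)²) = √(115449 + 0²) = √(115449 + 0) = √115449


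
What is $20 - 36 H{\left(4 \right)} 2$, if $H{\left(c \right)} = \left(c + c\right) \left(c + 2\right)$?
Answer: $-3436$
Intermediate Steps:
$H{\left(c \right)} = 2 c \left(2 + c\right)$
$20 - 36 H{\left(4 \right)} 2 = 20 - 36 \cdot 2 \cdot 4 \left(2 + 4\right) 2 = 20 - 36 \cdot 2 \cdot 4 \cdot 6 \cdot 2 = 20 - 36 \cdot 48 \cdot 2 = 20 - 3456 = -3436$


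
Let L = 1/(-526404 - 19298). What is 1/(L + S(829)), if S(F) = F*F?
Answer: 545702/375028788181 ≈ 1.4551e-6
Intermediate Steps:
S(F) = F**2
L = -1/545702 (L = 1/(-545702) = -1/545702 ≈ -1.8325e-6)
1/(L + S(829)) = 1/(-1/545702 + 829**2) = 1/(-1/545702 + 687241) = 1/(375028788181/545702) = 545702/375028788181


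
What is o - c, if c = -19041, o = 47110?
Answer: 66151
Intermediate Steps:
o - c = 47110 - 1*(-19041) = 47110 + 19041 = 66151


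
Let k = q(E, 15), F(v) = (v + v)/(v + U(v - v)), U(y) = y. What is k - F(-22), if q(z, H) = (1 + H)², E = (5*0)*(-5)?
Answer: 254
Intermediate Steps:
E = 0 (E = 0*(-5) = 0)
F(v) = 2 (F(v) = (v + v)/(v + (v - v)) = (2*v)/(v + 0) = (2*v)/v = 2)
k = 256 (k = (1 + 15)² = 16² = 256)
k - F(-22) = 256 - 1*2 = 256 - 2 = 254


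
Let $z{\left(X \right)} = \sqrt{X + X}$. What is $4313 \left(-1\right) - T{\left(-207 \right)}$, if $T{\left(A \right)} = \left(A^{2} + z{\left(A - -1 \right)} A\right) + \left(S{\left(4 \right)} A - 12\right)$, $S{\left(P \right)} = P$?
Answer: $-46322 + 414 i \sqrt{103} \approx -46322.0 + 4201.6 i$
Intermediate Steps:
$z{\left(X \right)} = \sqrt{2} \sqrt{X}$ ($z{\left(X \right)} = \sqrt{2 X} = \sqrt{2} \sqrt{X}$)
$T{\left(A \right)} = -12 + A^{2} + 4 A + A \sqrt{2} \sqrt{1 + A}$ ($T{\left(A \right)} = \left(A^{2} + \sqrt{2} \sqrt{A - -1} A\right) + \left(4 A - 12\right) = \left(A^{2} + \sqrt{2} \sqrt{A + 1} A\right) + \left(-12 + 4 A\right) = \left(A^{2} + \sqrt{2} \sqrt{1 + A} A\right) + \left(-12 + 4 A\right) = \left(A^{2} + A \sqrt{2} \sqrt{1 + A}\right) + \left(-12 + 4 A\right) = -12 + A^{2} + 4 A + A \sqrt{2} \sqrt{1 + A}$)
$4313 \left(-1\right) - T{\left(-207 \right)} = 4313 \left(-1\right) - \left(-12 + \left(-207\right)^{2} + 4 \left(-207\right) - 207 \sqrt{2 + 2 \left(-207\right)}\right) = -4313 - \left(-12 + 42849 - 828 - 207 \sqrt{2 - 414}\right) = -4313 - \left(-12 + 42849 - 828 - 207 \sqrt{-412}\right) = -4313 - \left(-12 + 42849 - 828 - 207 \cdot 2 i \sqrt{103}\right) = -4313 - \left(-12 + 42849 - 828 - 414 i \sqrt{103}\right) = -4313 - \left(42009 - 414 i \sqrt{103}\right) = -46322 + 414 i \sqrt{103}$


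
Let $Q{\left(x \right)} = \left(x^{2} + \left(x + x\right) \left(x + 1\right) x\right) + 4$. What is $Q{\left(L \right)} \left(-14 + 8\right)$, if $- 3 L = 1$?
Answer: $- \frac{230}{9} \approx -25.556$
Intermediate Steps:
$L = - \frac{1}{3}$ ($L = \left(- \frac{1}{3}\right) 1 = - \frac{1}{3} \approx -0.33333$)
$Q{\left(x \right)} = 4 + x^{2} + 2 x^{2} \left(1 + x\right)$ ($Q{\left(x \right)} = \left(x^{2} + 2 x \left(1 + x\right) x\right) + 4 = \left(x^{2} + 2 x^{2} \left(1 + x\right)\right) + 4 = 4 + x^{2} + 2 x^{2} \left(1 + x\right)$)
$Q{\left(L \right)} \left(-14 + 8\right) = \left(4 + 2 \left(- \frac{1}{3}\right)^{3} + 3 \left(- \frac{1}{3}\right)^{2}\right) \left(-14 + 8\right) = \left(4 + 2 \left(- \frac{1}{27}\right) + 3 \cdot \frac{1}{9}\right) \left(-6\right) = \left(4 - \frac{2}{27} + \frac{1}{3}\right) \left(-6\right) = \frac{115}{27} \left(-6\right) = - \frac{230}{9}$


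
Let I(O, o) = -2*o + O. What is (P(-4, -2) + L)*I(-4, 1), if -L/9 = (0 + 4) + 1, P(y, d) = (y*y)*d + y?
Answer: 486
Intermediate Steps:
P(y, d) = y + d*y² (P(y, d) = y²*d + y = d*y² + y = y + d*y²)
L = -45 (L = -9*((0 + 4) + 1) = -9*(4 + 1) = -9*5 = -45)
I(O, o) = O - 2*o
(P(-4, -2) + L)*I(-4, 1) = (-4*(1 - 2*(-4)) - 45)*(-4 - 2*1) = (-4*(1 + 8) - 45)*(-4 - 2) = (-4*9 - 45)*(-6) = (-36 - 45)*(-6) = -81*(-6) = 486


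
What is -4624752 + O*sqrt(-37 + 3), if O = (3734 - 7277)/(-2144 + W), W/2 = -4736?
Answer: -4624752 + 1181*I*sqrt(34)/3872 ≈ -4.6248e+6 + 1.7785*I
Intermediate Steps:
W = -9472 (W = 2*(-4736) = -9472)
O = 1181/3872 (O = (3734 - 7277)/(-2144 - 9472) = -3543/(-11616) = -3543*(-1/11616) = 1181/3872 ≈ 0.30501)
-4624752 + O*sqrt(-37 + 3) = -4624752 + 1181*sqrt(-37 + 3)/3872 = -4624752 + 1181*sqrt(-34)/3872 = -4624752 + 1181*(I*sqrt(34))/3872 = -4624752 + 1181*I*sqrt(34)/3872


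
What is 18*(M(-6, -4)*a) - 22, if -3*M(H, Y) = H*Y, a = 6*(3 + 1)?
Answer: -3478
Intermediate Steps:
a = 24 (a = 6*4 = 24)
M(H, Y) = -H*Y/3
18*(M(-6, -4)*a) - 22 = 18*(-⅓*(-6)*(-4)*24) - 22 = 18*(-8*24) - 22 = 18*(-192) - 22 = -3456 - 22 = -3478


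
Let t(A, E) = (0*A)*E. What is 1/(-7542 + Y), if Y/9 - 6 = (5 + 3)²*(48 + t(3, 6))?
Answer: 1/20160 ≈ 4.9603e-5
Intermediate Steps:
t(A, E) = 0 (t(A, E) = 0*E = 0)
Y = 27702 (Y = 54 + 9*((5 + 3)²*(48 + 0)) = 54 + 9*(8²*48) = 54 + 9*(64*48) = 54 + 9*3072 = 54 + 27648 = 27702)
1/(-7542 + Y) = 1/(-7542 + 27702) = 1/20160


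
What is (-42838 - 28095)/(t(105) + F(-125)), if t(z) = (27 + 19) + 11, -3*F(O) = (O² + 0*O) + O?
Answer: 212799/15329 ≈ 13.882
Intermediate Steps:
F(O) = -O/3 - O²/3 (F(O) = -((O² + 0*O) + O)/3 = -((O² + 0) + O)/3 = -(O² + O)/3 = -(O + O²)/3 = -O/3 - O²/3)
t(z) = 57 (t(z) = 46 + 11 = 57)
(-42838 - 28095)/(t(105) + F(-125)) = (-42838 - 28095)/(57 - ⅓*(-125)*(1 - 125)) = -70933/(57 - ⅓*(-125)*(-124)) = -70933/(57 - 15500/3) = -70933/(-15329/3) = -70933*(-3/15329) = 212799/15329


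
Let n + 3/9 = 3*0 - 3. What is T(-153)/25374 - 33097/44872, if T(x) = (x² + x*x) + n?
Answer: 1891296667/1707873192 ≈ 1.1074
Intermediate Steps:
n = -10/3 (n = -⅓ + (3*0 - 3) = -⅓ + (0 - 3) = -⅓ - 3 = -10/3 ≈ -3.3333)
T(x) = -10/3 + 2*x² (T(x) = (x² + x*x) - 10/3 = (x² + x²) - 10/3 = 2*x² - 10/3 = -10/3 + 2*x²)
T(-153)/25374 - 33097/44872 = (-10/3 + 2*(-153)²)/25374 - 33097/44872 = (-10/3 + 2*23409)*(1/25374) - 33097*1/44872 = (-10/3 + 46818)*(1/25374) - 33097/44872 = (140444/3)*(1/25374) - 33097/44872 = 70222/38061 - 33097/44872 = 1891296667/1707873192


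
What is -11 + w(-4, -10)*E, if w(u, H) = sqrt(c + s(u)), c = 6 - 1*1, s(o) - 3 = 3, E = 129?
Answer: -11 + 129*sqrt(11) ≈ 416.84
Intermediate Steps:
s(o) = 6 (s(o) = 3 + 3 = 6)
c = 5 (c = 6 - 1 = 5)
w(u, H) = sqrt(11) (w(u, H) = sqrt(5 + 6) = sqrt(11))
-11 + w(-4, -10)*E = -11 + sqrt(11)*129 = -11 + 129*sqrt(11)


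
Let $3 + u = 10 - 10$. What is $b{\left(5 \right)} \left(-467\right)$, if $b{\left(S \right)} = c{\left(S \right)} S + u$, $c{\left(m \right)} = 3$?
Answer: $-5604$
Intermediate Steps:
$u = -3$ ($u = -3 + \left(10 - 10\right) = -3 + 0 = -3$)
$b{\left(S \right)} = -3 + 3 S$ ($b{\left(S \right)} = 3 S - 3 = -3 + 3 S$)
$b{\left(5 \right)} \left(-467\right) = \left(-3 + 3 \cdot 5\right) \left(-467\right) = \left(-3 + 15\right) \left(-467\right) = 12 \left(-467\right) = -5604$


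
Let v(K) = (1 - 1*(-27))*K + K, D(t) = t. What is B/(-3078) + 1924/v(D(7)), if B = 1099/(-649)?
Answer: 3843647825/405517266 ≈ 9.4784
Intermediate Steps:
B = -1099/649 (B = 1099*(-1/649) = -1099/649 ≈ -1.6934)
v(K) = 29*K (v(K) = (1 + 27)*K + K = 28*K + K = 29*K)
B/(-3078) + 1924/v(D(7)) = -1099/649/(-3078) + 1924/((29*7)) = -1099/649*(-1/3078) + 1924/203 = 1099/1997622 + 1924*(1/203) = 1099/1997622 + 1924/203 = 3843647825/405517266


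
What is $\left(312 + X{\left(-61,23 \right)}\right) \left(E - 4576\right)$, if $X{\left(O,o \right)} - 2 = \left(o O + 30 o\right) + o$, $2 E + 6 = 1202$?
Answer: $1495728$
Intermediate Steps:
$E = 598$ ($E = -3 + \frac{1}{2} \cdot 1202 = -3 + 601 = 598$)
$X{\left(O,o \right)} = 2 + 31 o + O o$ ($X{\left(O,o \right)} = 2 + \left(\left(o O + 30 o\right) + o\right) = 2 + \left(\left(O o + 30 o\right) + o\right) = 2 + \left(\left(30 o + O o\right) + o\right) = 2 + \left(31 o + O o\right) = 2 + 31 o + O o$)
$\left(312 + X{\left(-61,23 \right)}\right) \left(E - 4576\right) = \left(312 + \left(2 + 31 \cdot 23 - 1403\right)\right) \left(598 - 4576\right) = \left(312 + \left(2 + 713 - 1403\right)\right) \left(-3978\right) = \left(312 - 688\right) \left(-3978\right) = \left(-376\right) \left(-3978\right) = 1495728$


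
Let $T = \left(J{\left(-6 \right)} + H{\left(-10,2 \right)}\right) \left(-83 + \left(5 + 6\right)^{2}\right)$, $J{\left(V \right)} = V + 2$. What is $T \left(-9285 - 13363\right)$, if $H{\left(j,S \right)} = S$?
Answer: $1721248$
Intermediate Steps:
$J{\left(V \right)} = 2 + V$
$T = -76$ ($T = \left(\left(2 - 6\right) + 2\right) \left(-83 + \left(5 + 6\right)^{2}\right) = \left(-4 + 2\right) \left(-83 + 11^{2}\right) = - 2 \left(-83 + 121\right) = \left(-2\right) 38 = -76$)
$T \left(-9285 - 13363\right) = - 76 \left(-9285 - 13363\right) = \left(-76\right) \left(-22648\right) = 1721248$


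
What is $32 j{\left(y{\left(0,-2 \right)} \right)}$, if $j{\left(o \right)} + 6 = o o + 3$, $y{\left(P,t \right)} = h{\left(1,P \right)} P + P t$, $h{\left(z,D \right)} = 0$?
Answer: $-96$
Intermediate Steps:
$y{\left(P,t \right)} = P t$ ($y{\left(P,t \right)} = 0 P + P t = 0 + P t = P t$)
$j{\left(o \right)} = -3 + o^{2}$ ($j{\left(o \right)} = -6 + \left(o o + 3\right) = -6 + \left(o^{2} + 3\right) = -6 + \left(3 + o^{2}\right) = -3 + o^{2}$)
$32 j{\left(y{\left(0,-2 \right)} \right)} = 32 \left(-3 + \left(0 \left(-2\right)\right)^{2}\right) = 32 \left(-3 + 0^{2}\right) = 32 \left(-3 + 0\right) = 32 \left(-3\right) = -96$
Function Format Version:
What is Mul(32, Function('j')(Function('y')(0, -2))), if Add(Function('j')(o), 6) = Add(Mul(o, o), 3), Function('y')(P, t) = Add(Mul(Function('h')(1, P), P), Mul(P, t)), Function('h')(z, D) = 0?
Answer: -96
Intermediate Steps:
Function('y')(P, t) = Mul(P, t) (Function('y')(P, t) = Add(Mul(0, P), Mul(P, t)) = Add(0, Mul(P, t)) = Mul(P, t))
Function('j')(o) = Add(-3, Pow(o, 2)) (Function('j')(o) = Add(-6, Add(Mul(o, o), 3)) = Add(-6, Add(Pow(o, 2), 3)) = Add(-6, Add(3, Pow(o, 2))) = Add(-3, Pow(o, 2)))
Mul(32, Function('j')(Function('y')(0, -2))) = Mul(32, Add(-3, Pow(Mul(0, -2), 2))) = Mul(32, Add(-3, Pow(0, 2))) = Mul(32, Add(-3, 0)) = Mul(32, -3) = -96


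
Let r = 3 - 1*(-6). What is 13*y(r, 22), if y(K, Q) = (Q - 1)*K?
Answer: 2457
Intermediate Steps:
r = 9 (r = 3 + 6 = 9)
y(K, Q) = K*(-1 + Q) (y(K, Q) = (-1 + Q)*K = K*(-1 + Q))
13*y(r, 22) = 13*(9*(-1 + 22)) = 13*(9*21) = 13*189 = 2457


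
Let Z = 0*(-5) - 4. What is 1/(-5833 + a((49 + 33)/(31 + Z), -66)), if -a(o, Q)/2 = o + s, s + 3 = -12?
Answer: -27/156845 ≈ -0.00017214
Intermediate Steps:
s = -15 (s = -3 - 12 = -15)
Z = -4 (Z = 0 - 4 = -4)
a(o, Q) = 30 - 2*o (a(o, Q) = -2*(o - 15) = -2*(-15 + o) = 30 - 2*o)
1/(-5833 + a((49 + 33)/(31 + Z), -66)) = 1/(-5833 + (30 - 2*(49 + 33)/(31 - 4))) = 1/(-5833 + (30 - 164/27)) = 1/(-5833 + 646/27) = 1/(-156845/27) = -27/156845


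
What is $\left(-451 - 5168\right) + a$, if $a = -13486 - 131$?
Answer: $-19236$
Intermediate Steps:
$a = -13617$
$\left(-451 - 5168\right) + a = \left(-451 - 5168\right) - 13617 = -5619 - 13617 = -19236$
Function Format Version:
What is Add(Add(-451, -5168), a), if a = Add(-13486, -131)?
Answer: -19236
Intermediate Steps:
a = -13617
Add(Add(-451, -5168), a) = Add(Add(-451, -5168), -13617) = Add(-5619, -13617) = -19236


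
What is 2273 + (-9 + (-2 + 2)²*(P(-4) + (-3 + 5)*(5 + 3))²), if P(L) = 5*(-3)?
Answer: 2264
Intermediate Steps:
P(L) = -15
2273 + (-9 + (-2 + 2)²*(P(-4) + (-3 + 5)*(5 + 3))²) = 2273 + (-9 + (-2 + 2)²*(-15 + (-3 + 5)*(5 + 3))²) = 2273 + (-9 + 0²*(-15 + 2*8)²) = 2273 + (-9 + 0*(-15 + 16)²) = 2273 + (-9 + 0*1²) = 2273 + (-9 + 0*1) = 2273 + (-9 + 0) = 2273 - 9 = 2264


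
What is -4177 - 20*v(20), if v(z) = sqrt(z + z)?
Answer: -4177 - 40*sqrt(10) ≈ -4303.5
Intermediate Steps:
v(z) = sqrt(2)*sqrt(z) (v(z) = sqrt(2*z) = sqrt(2)*sqrt(z))
-4177 - 20*v(20) = -4177 - 20*sqrt(2)*sqrt(20) = -4177 - 20*sqrt(2)*2*sqrt(5) = -4177 - 40*sqrt(10)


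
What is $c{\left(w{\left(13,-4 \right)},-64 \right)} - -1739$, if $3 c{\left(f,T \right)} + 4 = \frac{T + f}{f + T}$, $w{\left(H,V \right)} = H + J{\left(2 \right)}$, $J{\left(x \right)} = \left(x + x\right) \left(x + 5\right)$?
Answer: $1738$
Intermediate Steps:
$J{\left(x \right)} = 2 x \left(5 + x\right)$
$w{\left(H,V \right)} = 28 + H$ ($w{\left(H,V \right)} = H + 2 \cdot 2 \left(5 + 2\right) = H + 2 \cdot 2 \cdot 7 = H + 28 = 28 + H$)
$c{\left(f,T \right)} = -1$ ($c{\left(f,T \right)} = - \frac{4}{3} + \frac{\left(T + f\right) \frac{1}{f + T}}{3} = - \frac{4}{3} + \frac{\left(T + f\right) \frac{1}{T + f}}{3} = - \frac{4}{3} + \frac{1}{3} \cdot 1 = - \frac{4}{3} + \frac{1}{3} = -1$)
$c{\left(w{\left(13,-4 \right)},-64 \right)} - -1739 = -1 - -1739 = -1 + 1739 = 1738$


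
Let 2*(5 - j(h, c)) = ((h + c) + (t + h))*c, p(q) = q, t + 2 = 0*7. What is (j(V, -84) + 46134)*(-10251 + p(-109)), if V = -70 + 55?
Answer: -427526120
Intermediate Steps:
t = -2 (t = -2 + 0*7 = -2 + 0 = -2)
V = -15
j(h, c) = 5 - c*(-2 + c + 2*h)/2 (j(h, c) = 5 - ((h + c) + (-2 + h))*c/2 = 5 - ((c + h) + (-2 + h))*c/2 = 5 - (-2 + c + 2*h)*c/2 = 5 - c*(-2 + c + 2*h)/2)
(j(V, -84) + 46134)*(-10251 + p(-109)) = ((5 - 84 - ½*(-84)² - 1*(-84)*(-15)) + 46134)*(-10251 - 109) = ((5 - 84 - ½*7056 - 1260) + 46134)*(-10360) = ((5 - 84 - 3528 - 1260) + 46134)*(-10360) = (-4867 + 46134)*(-10360) = 41267*(-10360) = -427526120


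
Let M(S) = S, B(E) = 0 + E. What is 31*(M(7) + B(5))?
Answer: 372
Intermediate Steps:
B(E) = E
31*(M(7) + B(5)) = 31*(7 + 5) = 31*12 = 372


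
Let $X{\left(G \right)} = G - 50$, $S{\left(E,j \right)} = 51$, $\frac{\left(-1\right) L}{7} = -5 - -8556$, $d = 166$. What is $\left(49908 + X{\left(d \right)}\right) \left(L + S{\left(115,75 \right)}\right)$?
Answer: $-2991735344$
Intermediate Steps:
$L = -59857$ ($L = - 7 \left(-5 - -8556\right) = - 7 \left(-5 + 8556\right) = \left(-7\right) 8551 = -59857$)
$X{\left(G \right)} = -50 + G$ ($X{\left(G \right)} = G - 50 = -50 + G$)
$\left(49908 + X{\left(d \right)}\right) \left(L + S{\left(115,75 \right)}\right) = \left(49908 + \left(-50 + 166\right)\right) \left(-59857 + 51\right) = \left(49908 + 116\right) \left(-59806\right) = 50024 \left(-59806\right) = -2991735344$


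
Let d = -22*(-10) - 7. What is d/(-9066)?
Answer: -71/3022 ≈ -0.023494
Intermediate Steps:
d = 213 (d = 220 - 7 = 213)
d/(-9066) = 213/(-9066) = 213*(-1/9066) = -71/3022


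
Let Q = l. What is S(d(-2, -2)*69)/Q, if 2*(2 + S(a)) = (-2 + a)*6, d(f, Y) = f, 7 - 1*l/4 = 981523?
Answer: 211/1963032 ≈ 0.00010749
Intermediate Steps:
l = -3926064 (l = 28 - 4*981523 = 28 - 3926092 = -3926064)
S(a) = -8 + 3*a (S(a) = -2 + ((-2 + a)*6)/2 = -2 + (-12 + 6*a)/2 = -2 + (-6 + 3*a) = -8 + 3*a)
Q = -3926064
S(d(-2, -2)*69)/Q = (-8 + 3*(-2*69))/(-3926064) = (-8 + 3*(-138))*(-1/3926064) = (-8 - 414)*(-1/3926064) = -422*(-1/3926064) = 211/1963032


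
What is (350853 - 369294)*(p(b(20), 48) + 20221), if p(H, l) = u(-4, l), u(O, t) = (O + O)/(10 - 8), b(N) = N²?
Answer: -372821697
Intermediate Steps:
u(O, t) = O (u(O, t) = (2*O)/2 = (2*O)*(½) = O)
p(H, l) = -4
(350853 - 369294)*(p(b(20), 48) + 20221) = (350853 - 369294)*(-4 + 20221) = -18441*20217 = -372821697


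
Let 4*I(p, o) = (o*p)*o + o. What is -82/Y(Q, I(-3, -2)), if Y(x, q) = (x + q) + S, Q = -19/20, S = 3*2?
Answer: -1640/31 ≈ -52.903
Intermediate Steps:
S = 6
I(p, o) = o/4 + p*o²/4 (I(p, o) = ((o*p)*o + o)/4 = (p*o² + o)/4 = (o + p*o²)/4 = o/4 + p*o²/4)
Q = -19/20 (Q = -19*1/20 = -19/20 ≈ -0.95000)
Y(x, q) = 6 + q + x (Y(x, q) = (x + q) + 6 = (q + x) + 6 = 6 + q + x)
-82/Y(Q, I(-3, -2)) = -82/(6 + (¼)*(-2)*(1 - 2*(-3)) - 19/20) = -82/(6 + (¼)*(-2)*(1 + 6) - 19/20) = -82/(6 + (¼)*(-2)*7 - 19/20) = -82/(6 - 7/2 - 19/20) = -82/31/20 = -82*20/31 = -1640/31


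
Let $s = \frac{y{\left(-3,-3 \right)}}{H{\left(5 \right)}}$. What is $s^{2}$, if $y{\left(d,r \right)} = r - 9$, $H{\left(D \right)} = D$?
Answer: $\frac{144}{25} \approx 5.76$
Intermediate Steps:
$y{\left(d,r \right)} = -9 + r$
$s = - \frac{12}{5}$ ($s = \frac{-9 - 3}{5} = \left(-12\right) \frac{1}{5} = - \frac{12}{5} \approx -2.4$)
$s^{2} = \left(- \frac{12}{5}\right)^{2} = \frac{144}{25}$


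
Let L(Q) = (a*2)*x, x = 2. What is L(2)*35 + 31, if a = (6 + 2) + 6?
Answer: 1991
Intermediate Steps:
a = 14 (a = 8 + 6 = 14)
L(Q) = 56 (L(Q) = (14*2)*2 = 28*2 = 56)
L(2)*35 + 31 = 56*35 + 31 = 1960 + 31 = 1991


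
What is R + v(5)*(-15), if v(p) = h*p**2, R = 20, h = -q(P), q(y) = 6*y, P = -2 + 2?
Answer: 20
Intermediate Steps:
P = 0
h = 0 (h = -6*0 = -1*0 = 0)
v(p) = 0 (v(p) = 0*p**2 = 0)
R + v(5)*(-15) = 20 + 0*(-15) = 20 + 0 = 20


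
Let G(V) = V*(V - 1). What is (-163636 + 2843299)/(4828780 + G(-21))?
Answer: 2679663/4829242 ≈ 0.55488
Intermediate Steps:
G(V) = V*(-1 + V)
(-163636 + 2843299)/(4828780 + G(-21)) = (-163636 + 2843299)/(4828780 - 21*(-1 - 21)) = 2679663/(4828780 - 21*(-22)) = 2679663/(4828780 + 462) = 2679663/4829242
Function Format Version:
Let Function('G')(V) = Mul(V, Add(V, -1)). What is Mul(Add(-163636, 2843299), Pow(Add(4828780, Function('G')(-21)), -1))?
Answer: Rational(2679663, 4829242) ≈ 0.55488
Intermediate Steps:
Function('G')(V) = Mul(V, Add(-1, V))
Mul(Add(-163636, 2843299), Pow(Add(4828780, Function('G')(-21)), -1)) = Mul(Add(-163636, 2843299), Pow(Add(4828780, Mul(-21, Add(-1, -21))), -1)) = Mul(2679663, Pow(Add(4828780, Mul(-21, -22)), -1)) = Mul(2679663, Pow(Add(4828780, 462), -1)) = Mul(2679663, Pow(4829242, -1)) = Mul(2679663, Rational(1, 4829242)) = Rational(2679663, 4829242)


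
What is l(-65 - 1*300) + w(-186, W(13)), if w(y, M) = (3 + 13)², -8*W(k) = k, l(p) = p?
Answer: -109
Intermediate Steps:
W(k) = -k/8
w(y, M) = 256 (w(y, M) = 16² = 256)
l(-65 - 1*300) + w(-186, W(13)) = (-65 - 1*300) + 256 = (-65 - 300) + 256 = -365 + 256 = -109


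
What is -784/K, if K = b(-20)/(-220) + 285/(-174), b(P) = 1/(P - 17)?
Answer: 185071040/386621 ≈ 478.69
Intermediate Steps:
b(P) = 1/(-17 + P)
K = -386621/236060 (K = 1/(-17 - 20*(-220)) + 285/(-174) = -1/220/(-37) + 285*(-1/174) = -1/37*(-1/220) - 95/58 = 1/8140 - 95/58 = -386621/236060 ≈ -1.6378)
-784/K = -784/(-386621/236060) = -784*(-236060/386621) = 185071040/386621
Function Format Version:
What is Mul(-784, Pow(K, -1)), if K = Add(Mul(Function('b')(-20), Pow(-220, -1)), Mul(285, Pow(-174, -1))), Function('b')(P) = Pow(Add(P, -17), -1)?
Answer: Rational(185071040, 386621) ≈ 478.69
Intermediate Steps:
Function('b')(P) = Pow(Add(-17, P), -1)
K = Rational(-386621, 236060) (K = Add(Mul(Pow(Add(-17, -20), -1), Pow(-220, -1)), Mul(285, Pow(-174, -1))) = Add(Mul(Pow(-37, -1), Rational(-1, 220)), Mul(285, Rational(-1, 174))) = Add(Mul(Rational(-1, 37), Rational(-1, 220)), Rational(-95, 58)) = Add(Rational(1, 8140), Rational(-95, 58)) = Rational(-386621, 236060) ≈ -1.6378)
Mul(-784, Pow(K, -1)) = Mul(-784, Pow(Rational(-386621, 236060), -1)) = Mul(-784, Rational(-236060, 386621)) = Rational(185071040, 386621)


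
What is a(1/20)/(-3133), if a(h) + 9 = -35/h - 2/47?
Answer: 33325/147251 ≈ 0.22631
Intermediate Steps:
a(h) = -425/47 - 35/h (a(h) = -9 + (-35/h - 2/47) = -9 + (-2/47 - 35/h) = -425/47 - 35/h)
a(1/20)/(-3133) = (-425/47 - 35/(1/20))/(-3133) = (-425/47 - 35/1/20)*(-1/3133) = (-425/47 - 35*20)*(-1/3133) = (-425/47 - 700)*(-1/3133) = -33325/47*(-1/3133) = 33325/147251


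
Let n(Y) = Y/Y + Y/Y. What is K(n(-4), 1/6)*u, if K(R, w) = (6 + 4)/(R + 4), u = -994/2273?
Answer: -4970/6819 ≈ -0.72885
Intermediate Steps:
n(Y) = 2 (n(Y) = 1 + 1 = 2)
u = -994/2273 (u = -994*1/2273 = -994/2273 ≈ -0.43731)
K(R, w) = 10/(4 + R)
K(n(-4), 1/6)*u = (10/(4 + 2))*(-994/2273) = (10/6)*(-994/2273) = (10*(⅙))*(-994/2273) = (5/3)*(-994/2273) = -4970/6819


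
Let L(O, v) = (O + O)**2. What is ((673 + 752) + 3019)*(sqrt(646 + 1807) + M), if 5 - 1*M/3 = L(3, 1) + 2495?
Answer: -33676632 + 4444*sqrt(2453) ≈ -3.3457e+7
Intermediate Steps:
L(O, v) = 4*O**2 (L(O, v) = (2*O)**2 = 4*O**2)
M = -7578 (M = 15 - 3*(4*3**2 + 2495) = 15 - 3*(4*9 + 2495) = 15 - 3*(36 + 2495) = 15 - 3*2531 = 15 - 7593 = -7578)
((673 + 752) + 3019)*(sqrt(646 + 1807) + M) = ((673 + 752) + 3019)*(sqrt(646 + 1807) - 7578) = (1425 + 3019)*(sqrt(2453) - 7578) = 4444*(-7578 + sqrt(2453)) = -33676632 + 4444*sqrt(2453)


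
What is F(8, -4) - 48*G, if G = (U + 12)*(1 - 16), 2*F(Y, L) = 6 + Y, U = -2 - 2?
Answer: 5767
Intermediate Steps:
U = -4
F(Y, L) = 3 + Y/2 (F(Y, L) = (6 + Y)/2 = 3 + Y/2)
G = -120 (G = (-4 + 12)*(1 - 16) = 8*(-15) = -120)
F(8, -4) - 48*G = (3 + (½)*8) - 48*(-120) = (3 + 4) + 5760 = 7 + 5760 = 5767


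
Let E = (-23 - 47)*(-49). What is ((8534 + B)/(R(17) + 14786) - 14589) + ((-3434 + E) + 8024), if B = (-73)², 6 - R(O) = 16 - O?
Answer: -32387118/4931 ≈ -6568.1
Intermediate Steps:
R(O) = -10 + O (R(O) = 6 - (16 - O) = 6 + (-16 + O) = -10 + O)
E = 3430 (E = -70*(-49) = 3430)
B = 5329
((8534 + B)/(R(17) + 14786) - 14589) + ((-3434 + E) + 8024) = ((8534 + 5329)/((-10 + 17) + 14786) - 14589) + ((-3434 + 3430) + 8024) = (13863/(7 + 14786) - 14589) + (-4 + 8024) = (13863/14793 - 14589) + 8020 = (13863*(1/14793) - 14589) + 8020 = (4621/4931 - 14589) + 8020 = -71933738/4931 + 8020 = -32387118/4931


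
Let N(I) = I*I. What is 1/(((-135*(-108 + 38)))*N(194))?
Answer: 1/355660200 ≈ 2.8117e-9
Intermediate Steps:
N(I) = I²
1/(((-135*(-108 + 38)))*N(194)) = 1/(((-135*(-108 + 38)))*(194²)) = 1/(-135*(-70)*37636) = (1/37636)/9450 = (1/9450)*(1/37636) = 1/355660200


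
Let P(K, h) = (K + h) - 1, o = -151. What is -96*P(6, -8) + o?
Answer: 137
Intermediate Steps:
P(K, h) = -1 + K + h
-96*P(6, -8) + o = -96*(-1 + 6 - 8) - 151 = -96*(-3) - 151 = 288 - 151 = 137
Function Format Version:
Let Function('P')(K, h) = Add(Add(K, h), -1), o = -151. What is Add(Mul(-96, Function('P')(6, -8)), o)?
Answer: 137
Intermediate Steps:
Function('P')(K, h) = Add(-1, K, h)
Add(Mul(-96, Function('P')(6, -8)), o) = Add(Mul(-96, Add(-1, 6, -8)), -151) = Add(Mul(-96, -3), -151) = Add(288, -151) = 137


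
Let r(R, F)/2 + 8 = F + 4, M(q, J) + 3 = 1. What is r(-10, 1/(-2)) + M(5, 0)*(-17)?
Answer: 25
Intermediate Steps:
M(q, J) = -2 (M(q, J) = -3 + 1 = -2)
r(R, F) = -8 + 2*F (r(R, F) = -16 + 2*(F + 4) = -16 + 2*(4 + F) = -16 + (8 + 2*F) = -8 + 2*F)
r(-10, 1/(-2)) + M(5, 0)*(-17) = (-8 + 2/(-2)) - 2*(-17) = (-8 + 2*(-½)) + 34 = (-8 - 1) + 34 = -9 + 34 = 25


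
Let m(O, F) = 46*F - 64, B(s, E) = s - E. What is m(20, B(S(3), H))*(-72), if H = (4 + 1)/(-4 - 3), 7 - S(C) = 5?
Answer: -30672/7 ≈ -4381.7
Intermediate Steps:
S(C) = 2 (S(C) = 7 - 1*5 = 7 - 5 = 2)
H = -5/7 (H = 5/(-7) = 5*(-⅐) = -5/7 ≈ -0.71429)
m(O, F) = -64 + 46*F
m(20, B(S(3), H))*(-72) = (-64 + 46*(2 - 1*(-5/7)))*(-72) = (-64 + 46*(2 + 5/7))*(-72) = (-64 + 46*(19/7))*(-72) = (-64 + 874/7)*(-72) = (426/7)*(-72) = -30672/7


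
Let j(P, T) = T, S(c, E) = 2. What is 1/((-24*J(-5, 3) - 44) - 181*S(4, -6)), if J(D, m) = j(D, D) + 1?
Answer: -1/310 ≈ -0.0032258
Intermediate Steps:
J(D, m) = 1 + D (J(D, m) = D + 1 = 1 + D)
1/((-24*J(-5, 3) - 44) - 181*S(4, -6)) = 1/((-24*(1 - 5) - 44) - 181*2) = 1/((-24*(-4) - 44) - 362) = 1/((96 - 44) - 362) = 1/(52 - 362) = 1/(-310) = -1/310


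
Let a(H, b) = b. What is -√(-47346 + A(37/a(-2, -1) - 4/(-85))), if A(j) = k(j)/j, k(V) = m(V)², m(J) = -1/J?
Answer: -I*√512050188206007259/3288627 ≈ -217.59*I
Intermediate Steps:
k(V) = V⁻² (k(V) = (-1/V)² = V⁻²)
A(j) = j⁻³ (A(j) = 1/(j²*j) = j⁻³)
-√(-47346 + A(37/a(-2, -1) - 4/(-85))) = -√(-47346 + (37/(-1) - 4/(-85))⁻³) = -√(-47346 + (37*(-1) - 4*(-1/85))⁻³) = -√(-47346 + (-37 + 4/85)⁻³) = -√(-47346 + (-3141/85)⁻³) = -√(-47346 - 614125/30988732221) = -√(-1467192516349591/30988732221) = -I*√512050188206007259/3288627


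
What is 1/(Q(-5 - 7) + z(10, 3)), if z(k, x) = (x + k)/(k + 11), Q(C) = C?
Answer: -21/239 ≈ -0.087866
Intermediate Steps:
z(k, x) = (k + x)/(11 + k)
1/(Q(-5 - 7) + z(10, 3)) = 1/((-5 - 7) + (10 + 3)/(11 + 10)) = 1/(-12 + 13/21) = 1/(-239/21) = -21/239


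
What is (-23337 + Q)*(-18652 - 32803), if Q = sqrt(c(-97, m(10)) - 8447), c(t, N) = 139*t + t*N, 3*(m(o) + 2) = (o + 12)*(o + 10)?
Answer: 1200805335 - 205820*I*sqrt(20229)/3 ≈ 1.2008e+9 - 9.7578e+6*I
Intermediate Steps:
m(o) = -2 + (10 + o)*(12 + o)/3 (m(o) = -2 + ((o + 12)*(o + 10))/3 = -2 + ((12 + o)*(10 + o))/3 = -2 + ((10 + o)*(12 + o))/3 = -2 + (10 + o)*(12 + o)/3)
c(t, N) = 139*t + N*t
Q = 4*I*sqrt(20229)/3 (Q = sqrt(-97*(139 + (38 + (1/3)*10**2 + (22/3)*10)) - 8447) = sqrt(-97*(139 + (38 + (1/3)*100 + 220/3)) - 8447) = sqrt(-97*(139 + (38 + 100/3 + 220/3)) - 8447) = sqrt(-97*(139 + 434/3) - 8447) = sqrt(-97*851/3 - 8447) = sqrt(-82547/3 - 8447) = sqrt(-107888/3) = 4*I*sqrt(20229)/3 ≈ 189.64*I)
(-23337 + Q)*(-18652 - 32803) = (-23337 + 4*I*sqrt(20229)/3)*(-18652 - 32803) = (-23337 + 4*I*sqrt(20229)/3)*(-51455) = 1200805335 - 205820*I*sqrt(20229)/3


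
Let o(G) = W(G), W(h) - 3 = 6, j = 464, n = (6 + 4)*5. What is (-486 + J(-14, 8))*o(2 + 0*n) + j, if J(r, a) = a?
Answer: -3838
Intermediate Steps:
n = 50 (n = 10*5 = 50)
W(h) = 9 (W(h) = 3 + 6 = 9)
o(G) = 9
(-486 + J(-14, 8))*o(2 + 0*n) + j = (-486 + 8)*9 + 464 = -478*9 + 464 = -4302 + 464 = -3838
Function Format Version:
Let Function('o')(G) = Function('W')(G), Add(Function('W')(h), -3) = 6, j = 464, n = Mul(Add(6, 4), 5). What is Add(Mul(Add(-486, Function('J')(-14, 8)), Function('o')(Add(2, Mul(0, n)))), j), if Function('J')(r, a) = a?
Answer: -3838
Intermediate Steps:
n = 50 (n = Mul(10, 5) = 50)
Function('W')(h) = 9 (Function('W')(h) = Add(3, 6) = 9)
Function('o')(G) = 9
Add(Mul(Add(-486, Function('J')(-14, 8)), Function('o')(Add(2, Mul(0, n)))), j) = Add(Mul(Add(-486, 8), 9), 464) = Add(Mul(-478, 9), 464) = Add(-4302, 464) = -3838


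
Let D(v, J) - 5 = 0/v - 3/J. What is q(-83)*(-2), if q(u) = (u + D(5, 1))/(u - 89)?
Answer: -81/86 ≈ -0.94186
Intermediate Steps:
D(v, J) = 5 - 3/J (D(v, J) = 5 + (0/v - 3/J) = 5 + (0 - 3/J) = 5 - 3/J)
q(u) = (2 + u)/(-89 + u) (q(u) = (u + (5 - 3/1))/(u - 89) = (u + (5 - 3*1))/(-89 + u) = (u + (5 - 3))/(-89 + u) = (u + 2)/(-89 + u) = (2 + u)/(-89 + u))
q(-83)*(-2) = ((2 - 83)/(-89 - 83))*(-2) = (-81/(-172))*(-2) = -1/172*(-81)*(-2) = (81/172)*(-2) = -81/86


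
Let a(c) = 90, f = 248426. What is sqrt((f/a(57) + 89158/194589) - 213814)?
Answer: I*sqrt(22198627410788535)/324315 ≈ 459.41*I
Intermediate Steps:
sqrt((f/a(57) + 89158/194589) - 213814) = sqrt((248426/90 + 89158/194589) - 213814) = sqrt((248426*(1/90) + 89158*(1/194589)) - 213814) = sqrt((124213/45 + 89158/194589) - 213814) = sqrt(2686055063/972945 - 213814) = sqrt(-205343207167/972945) = I*sqrt(22198627410788535)/324315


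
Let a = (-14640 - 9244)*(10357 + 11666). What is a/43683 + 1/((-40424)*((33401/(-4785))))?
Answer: -236734220691992271/19660291671464 ≈ -12041.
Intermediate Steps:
a = -525997332 (a = -23884*22023 = -525997332)
a/43683 + 1/((-40424)*((33401/(-4785)))) = -525997332/43683 + 1/((-40424)*((33401/(-4785)))) = -525997332*1/43683 - 1/(40424*(33401*(-1/4785))) = -175332444/14561 - 1/(40424*(-33401/4785)) = -175332444/14561 - 1/40424*(-4785/33401) = -175332444/14561 + 4785/1350202024 = -236734220691992271/19660291671464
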